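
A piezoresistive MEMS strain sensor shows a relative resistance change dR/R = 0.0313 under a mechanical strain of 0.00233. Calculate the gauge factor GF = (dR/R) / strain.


Step 1: Identify values.
dR/R = 0.0313, strain = 0.00233
Step 2: GF = (dR/R) / strain = 0.0313 / 0.00233
GF = 13.4


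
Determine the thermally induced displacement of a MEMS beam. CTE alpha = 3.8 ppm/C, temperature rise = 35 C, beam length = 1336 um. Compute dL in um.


Step 1: Convert CTE: alpha = 3.8 ppm/C = 3.8e-6 /C
Step 2: dL = 3.8e-6 * 35 * 1336
dL = 0.1777 um


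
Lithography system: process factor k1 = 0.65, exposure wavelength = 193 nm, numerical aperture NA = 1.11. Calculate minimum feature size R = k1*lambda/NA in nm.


Step 1: Identify values: k1 = 0.65, lambda = 193 nm, NA = 1.11
Step 2: R = k1 * lambda / NA
R = 0.65 * 193 / 1.11
R = 113.0 nm


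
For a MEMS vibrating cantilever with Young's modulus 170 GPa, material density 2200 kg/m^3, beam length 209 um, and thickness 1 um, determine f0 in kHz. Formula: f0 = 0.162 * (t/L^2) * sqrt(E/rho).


Step 1: Convert units to SI.
t_SI = 1e-6 m, L_SI = 209e-6 m
Step 2: Calculate sqrt(E/rho).
sqrt(170e9 / 2200) = 8790.49 m/s
Step 3: Compute f0.
f0 = 0.162 * 1e-6 / (209e-6)^2 * 8790.49 = 32601.3 Hz = 32.6 kHz


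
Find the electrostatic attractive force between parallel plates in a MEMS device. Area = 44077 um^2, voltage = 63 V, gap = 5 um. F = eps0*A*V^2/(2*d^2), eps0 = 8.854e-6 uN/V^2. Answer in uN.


Step 1: Identify parameters.
eps0 = 8.854e-6 uN/V^2, A = 44077 um^2, V = 63 V, d = 5 um
Step 2: Compute V^2 = 63^2 = 3969
Step 3: Compute d^2 = 5^2 = 25
Step 4: F = 0.5 * 8.854e-6 * 44077 * 3969 / 25
F = 30.979 uN


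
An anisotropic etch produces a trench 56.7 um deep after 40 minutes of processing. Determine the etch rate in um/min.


Step 1: Etch rate = depth / time
Step 2: rate = 56.7 / 40
rate = 1.418 um/min


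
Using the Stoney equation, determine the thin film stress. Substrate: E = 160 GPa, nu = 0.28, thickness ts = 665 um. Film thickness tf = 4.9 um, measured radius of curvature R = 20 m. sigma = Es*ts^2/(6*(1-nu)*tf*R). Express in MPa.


Step 1: Compute numerator: Es * ts^2 = 160 * 665^2 = 70756000 (GPa*um^2)
Step 2: Compute denominator (R in um): 6*(1-nu)*tf*R = 6*0.72*4.9*20e6 = 423360000.0 (um^2)
Step 3: sigma (GPa) = 70756000 / 423360000.0 = 1.6713e-01 GPa
Step 4: Convert to MPa (x1000): sigma = 167.1 MPa


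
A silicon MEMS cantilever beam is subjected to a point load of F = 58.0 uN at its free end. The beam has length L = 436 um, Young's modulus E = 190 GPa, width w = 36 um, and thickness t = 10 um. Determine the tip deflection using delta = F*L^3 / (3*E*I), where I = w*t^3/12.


Step 1: Calculate the second moment of area.
I = w * t^3 / 12 = 36 * 10^3 / 12 = 3000.0 um^4
Step 2: Convert E to consistent units (1 GPa = 1000 uN/um^2).
E = 190 GPa = 190000 uN/um^2
Step 3: Calculate tip deflection.
delta = F * L^3 / (3 * E * I)
delta = 58.0 * 436^3 / (3 * 190000 * 3000.0)
delta = 2.8112 um


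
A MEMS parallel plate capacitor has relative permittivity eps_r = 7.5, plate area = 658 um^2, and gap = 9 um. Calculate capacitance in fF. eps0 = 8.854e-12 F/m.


Step 1: Convert area to m^2: A = 658e-12 m^2
Step 2: Convert gap to m: d = 9e-6 m
Step 3: C = eps0 * eps_r * A / d
C = 8.854e-12 * 7.5 * 658e-12 / 9e-6
Step 4: Convert to fF (multiply by 1e15).
C = 4.85 fF


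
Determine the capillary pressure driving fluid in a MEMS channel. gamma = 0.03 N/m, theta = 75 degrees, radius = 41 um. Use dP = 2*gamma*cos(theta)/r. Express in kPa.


Step 1: cos(75 deg) = 0.2588
Step 2: Convert r to m: r = 41e-6 m
Step 3: dP = 2 * 0.03 * 0.2588 / 41e-6 = 378.7 Pa
Step 4: Convert Pa to kPa (divide by 1000).
dP = 0.38 kPa


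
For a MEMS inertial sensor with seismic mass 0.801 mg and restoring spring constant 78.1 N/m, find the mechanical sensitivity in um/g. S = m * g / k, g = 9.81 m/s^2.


Step 1: Convert mass: m = 0.801 mg = 8.01e-07 kg
Step 2: S = m * g / k = 8.01e-07 * 9.81 / 78.1
Step 3: S = 1.01e-07 m/g
Step 4: Convert to um/g: S = 0.101 um/g


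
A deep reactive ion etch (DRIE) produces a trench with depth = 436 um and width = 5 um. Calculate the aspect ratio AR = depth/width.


Step 1: AR = depth / width
Step 2: AR = 436 / 5
AR = 87.2


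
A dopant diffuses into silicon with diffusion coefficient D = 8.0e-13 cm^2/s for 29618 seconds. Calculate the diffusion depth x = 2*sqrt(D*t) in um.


Step 1: Compute D*t = 8.0e-13 * 29618 = 2.36944e-08 cm^2
Step 2: sqrt(D*t) = 1.5393e-04 cm
Step 3: x = 2 * 1.5393e-04 cm = 3.0786e-04 cm
Step 4: Convert to um (1 cm = 1e4 um): x = 3.079 um


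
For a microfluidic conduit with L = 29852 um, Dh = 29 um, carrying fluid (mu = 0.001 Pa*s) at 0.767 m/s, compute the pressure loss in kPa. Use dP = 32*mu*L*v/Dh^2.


Step 1: Convert to SI: L = 29852e-6 m, Dh = 29e-6 m
Step 2: dP = 32 * 0.001 * 29852e-6 * 0.767 / (29e-6)^2
Step 3: dP = 871209.85 Pa
Step 4: Convert to kPa: dP = 871.21 kPa


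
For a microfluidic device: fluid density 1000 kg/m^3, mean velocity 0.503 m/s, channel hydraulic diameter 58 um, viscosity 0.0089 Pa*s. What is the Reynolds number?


Step 1: Convert Dh to meters: Dh = 58e-6 m
Step 2: Re = rho * v * Dh / mu
Re = 1000 * 0.503 * 58e-6 / 0.0089
Re = 3.278


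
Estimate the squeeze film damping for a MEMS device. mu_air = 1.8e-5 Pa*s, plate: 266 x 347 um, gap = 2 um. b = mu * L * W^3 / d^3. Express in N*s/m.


Step 1: Convert to SI.
L = 266e-6 m, W = 347e-6 m, d = 2e-6 m
Step 2: W^3 = (347e-6)^3 = 4.18e-11 m^3
Step 3: d^3 = (2e-6)^3 = 8.00e-18 m^3
Step 4: b = 1.8e-5 * 266e-6 * 4.18e-11 / 8.00e-18
b = 2.50e-02 N*s/m


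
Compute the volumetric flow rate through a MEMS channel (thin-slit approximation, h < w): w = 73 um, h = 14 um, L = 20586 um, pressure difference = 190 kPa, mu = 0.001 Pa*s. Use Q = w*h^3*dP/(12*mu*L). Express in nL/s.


Step 1: Convert all dimensions to SI (meters).
w = 73e-6 m, h = 14e-6 m, L = 20586e-6 m, dP = 190e3 Pa
Step 2: Q = w * h^3 * dP / (12 * mu * L)
Q = 73e-6 * (14e-6)^3 * 190e3 / (12 * 0.001 * 20586e-6) = 1.5406619e-10 m^3/s
Step 3: Convert Q from m^3/s to nL/s (1 m^3 = 1e12 nL, so multiply by 1e12).
Q = 154.066 nL/s


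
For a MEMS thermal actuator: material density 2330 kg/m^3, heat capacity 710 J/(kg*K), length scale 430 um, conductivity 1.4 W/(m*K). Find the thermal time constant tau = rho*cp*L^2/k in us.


Step 1: Convert L to m: L = 430e-6 m
Step 2: L^2 = (430e-6)^2 = 1.849e-07 m^2
Step 3: tau = 2330 * 710 * 1.849e-07 / 1.4 = 2.1848576429e-01 s
Step 4: Convert to microseconds (multiply by 1e6).
tau = 218485.764 us


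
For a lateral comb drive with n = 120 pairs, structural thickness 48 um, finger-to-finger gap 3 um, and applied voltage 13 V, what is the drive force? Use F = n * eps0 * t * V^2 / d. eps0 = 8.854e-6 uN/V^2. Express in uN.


Step 1: Parameters: n=120, eps0=8.854e-6 uN/V^2, t=48 um, V=13 V, d=3 um
Step 2: V^2 = 169
Step 3: F = 120 * 8.854e-6 * 48 * 169 / 3
F = 2.873 uN


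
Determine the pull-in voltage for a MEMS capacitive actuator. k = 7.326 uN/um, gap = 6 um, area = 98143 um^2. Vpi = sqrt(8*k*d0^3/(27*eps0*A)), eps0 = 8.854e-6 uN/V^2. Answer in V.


Step 1: Compute numerator: 8 * k * d0^3 = 8 * 7.326 * 6^3 = 12659.328
Step 2: Compute denominator: 27 * eps0 * A = 27 * 8.854e-6 * 98143 = 23.461869
Step 3: Vpi = sqrt(12659.328 / 23.461869)
Vpi = 23.23 V


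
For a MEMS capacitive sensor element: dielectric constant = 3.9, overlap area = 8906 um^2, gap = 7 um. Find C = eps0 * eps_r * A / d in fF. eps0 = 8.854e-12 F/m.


Step 1: Convert area to m^2: A = 8906e-12 m^2
Step 2: Convert gap to m: d = 7e-6 m
Step 3: C = eps0 * eps_r * A / d
C = 8.854e-12 * 3.9 * 8906e-12 / 7e-6
Step 4: Convert to fF (multiply by 1e15).
C = 43.93 fF


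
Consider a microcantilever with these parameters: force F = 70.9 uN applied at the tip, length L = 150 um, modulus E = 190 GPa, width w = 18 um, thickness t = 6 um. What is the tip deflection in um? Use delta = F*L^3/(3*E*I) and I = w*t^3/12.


Step 1: Calculate the second moment of area.
I = w * t^3 / 12 = 18 * 6^3 / 12 = 324.0 um^4
Step 2: Convert E to consistent units (1 GPa = 1000 uN/um^2).
E = 190 GPa = 190000 uN/um^2
Step 3: Calculate tip deflection.
delta = F * L^3 / (3 * E * I)
delta = 70.9 * 150^3 / (3 * 190000 * 324.0)
delta = 1.2957 um


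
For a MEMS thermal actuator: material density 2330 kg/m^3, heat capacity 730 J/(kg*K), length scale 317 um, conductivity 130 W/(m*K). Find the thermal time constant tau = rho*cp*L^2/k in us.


Step 1: Convert L to m: L = 317e-6 m
Step 2: L^2 = (317e-6)^2 = 1.00489e-07 m^2
Step 3: tau = 2330 * 730 * 1.00489e-07 / 130 = 1.31478262e-03 s
Step 4: Convert to microseconds (multiply by 1e6).
tau = 1314.783 us


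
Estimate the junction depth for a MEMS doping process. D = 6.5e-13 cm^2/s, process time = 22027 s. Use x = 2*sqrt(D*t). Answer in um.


Step 1: Compute D*t = 6.5e-13 * 22027 = 1.431755e-08 cm^2
Step 2: sqrt(D*t) = 1.19656e-04 cm
Step 3: x = 2 * 1.19656e-04 cm = 2.39312e-04 cm
Step 4: Convert to um (1 cm = 1e4 um): x = 2.393 um


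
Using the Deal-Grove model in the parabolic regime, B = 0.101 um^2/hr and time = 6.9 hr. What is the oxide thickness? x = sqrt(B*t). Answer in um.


Step 1: Compute B*t = 0.101 * 6.9 = 0.6969
Step 2: x = sqrt(0.6969)
x = 0.835 um


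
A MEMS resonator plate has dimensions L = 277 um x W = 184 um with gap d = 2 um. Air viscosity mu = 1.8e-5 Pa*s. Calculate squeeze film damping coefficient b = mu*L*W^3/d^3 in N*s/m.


Step 1: Convert to SI.
L = 277e-6 m, W = 184e-6 m, d = 2e-6 m
Step 2: W^3 = (184e-6)^3 = 6.23e-12 m^3
Step 3: d^3 = (2e-6)^3 = 8.00e-18 m^3
Step 4: b = 1.8e-5 * 277e-6 * 6.23e-12 / 8.00e-18
b = 3.88e-03 N*s/m


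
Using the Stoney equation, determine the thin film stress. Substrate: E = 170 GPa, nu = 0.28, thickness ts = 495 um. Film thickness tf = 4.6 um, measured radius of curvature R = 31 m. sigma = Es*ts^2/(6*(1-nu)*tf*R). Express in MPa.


Step 1: Compute numerator: Es * ts^2 = 170 * 495^2 = 41654250 (GPa*um^2)
Step 2: Compute denominator (R in um): 6*(1-nu)*tf*R = 6*0.72*4.6*31e6 = 616032000.0 (um^2)
Step 3: sigma (GPa) = 41654250 / 616032000.0 = 6.7617e-02 GPa
Step 4: Convert to MPa (x1000): sigma = 67.6 MPa


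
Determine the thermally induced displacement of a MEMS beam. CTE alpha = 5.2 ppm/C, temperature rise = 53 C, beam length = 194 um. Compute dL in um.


Step 1: Convert CTE: alpha = 5.2 ppm/C = 5.2e-6 /C
Step 2: dL = 5.2e-6 * 53 * 194
dL = 0.0535 um


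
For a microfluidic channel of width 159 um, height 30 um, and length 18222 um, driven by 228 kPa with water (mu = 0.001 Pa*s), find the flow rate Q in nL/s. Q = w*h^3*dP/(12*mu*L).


Step 1: Convert all dimensions to SI (meters).
w = 159e-6 m, h = 30e-6 m, L = 18222e-6 m, dP = 228e3 Pa
Step 2: Q = w * h^3 * dP / (12 * mu * L)
Q = 159e-6 * (30e-6)^3 * 228e3 / (12 * 0.001 * 18222e-6) = 4.47629239e-09 m^3/s
Step 3: Convert Q from m^3/s to nL/s (1 m^3 = 1e12 nL, so multiply by 1e12).
Q = 4476.292 nL/s


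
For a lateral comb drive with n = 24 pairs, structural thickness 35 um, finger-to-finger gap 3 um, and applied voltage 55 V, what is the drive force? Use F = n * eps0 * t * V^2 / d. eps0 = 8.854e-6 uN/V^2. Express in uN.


Step 1: Parameters: n=24, eps0=8.854e-6 uN/V^2, t=35 um, V=55 V, d=3 um
Step 2: V^2 = 3025
Step 3: F = 24 * 8.854e-6 * 35 * 3025 / 3
F = 7.499 uN


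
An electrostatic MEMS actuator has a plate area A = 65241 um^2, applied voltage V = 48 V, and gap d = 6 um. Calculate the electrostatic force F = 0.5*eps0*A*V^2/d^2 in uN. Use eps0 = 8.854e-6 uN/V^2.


Step 1: Identify parameters.
eps0 = 8.854e-6 uN/V^2, A = 65241 um^2, V = 48 V, d = 6 um
Step 2: Compute V^2 = 48^2 = 2304
Step 3: Compute d^2 = 6^2 = 36
Step 4: F = 0.5 * 8.854e-6 * 65241 * 2304 / 36
F = 18.485 uN


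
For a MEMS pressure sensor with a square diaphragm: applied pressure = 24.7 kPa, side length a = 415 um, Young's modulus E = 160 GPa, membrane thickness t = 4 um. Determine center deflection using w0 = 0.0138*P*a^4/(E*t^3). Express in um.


Step 1: Convert pressure to compatible units (E is in GPa, so P in GPa).
P = 24.7 kPa = 24.7e-6 GPa
Step 2: Compute numerator: 0.0138 * P * a^4.
a^4 = 415^4 = 29661450625
numerator = 0.0138 * 24.7e-6 * 29661450625 = 1.01104e+04
Step 3: Compute denominator: E * t^3 = 160 * 4^3 = 10240
Step 4: w0 = numerator / denominator = 1.01104e+04 / 10240 = 0.9873 um


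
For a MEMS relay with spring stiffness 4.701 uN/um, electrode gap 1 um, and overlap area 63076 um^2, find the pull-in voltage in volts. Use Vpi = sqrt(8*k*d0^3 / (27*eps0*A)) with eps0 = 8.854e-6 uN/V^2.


Step 1: Compute numerator: 8 * k * d0^3 = 8 * 4.701 * 1^3 = 37.608
Step 2: Compute denominator: 27 * eps0 * A = 27 * 8.854e-6 * 63076 = 15.078822
Step 3: Vpi = sqrt(37.608 / 15.078822)
Vpi = 1.58 V


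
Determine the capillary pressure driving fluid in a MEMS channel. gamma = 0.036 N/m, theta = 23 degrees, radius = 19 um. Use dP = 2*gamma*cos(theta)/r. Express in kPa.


Step 1: cos(23 deg) = 0.9205
Step 2: Convert r to m: r = 19e-6 m
Step 3: dP = 2 * 0.036 * 0.9205 / 19e-6 = 3488.2 Pa
Step 4: Convert Pa to kPa (divide by 1000).
dP = 3.49 kPa


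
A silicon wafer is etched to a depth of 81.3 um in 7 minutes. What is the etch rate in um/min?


Step 1: Etch rate = depth / time
Step 2: rate = 81.3 / 7
rate = 11.614 um/min


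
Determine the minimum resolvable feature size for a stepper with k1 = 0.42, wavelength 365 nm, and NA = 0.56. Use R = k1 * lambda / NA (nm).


Step 1: Identify values: k1 = 0.42, lambda = 365 nm, NA = 0.56
Step 2: R = k1 * lambda / NA
R = 0.42 * 365 / 0.56
R = 273.7 nm


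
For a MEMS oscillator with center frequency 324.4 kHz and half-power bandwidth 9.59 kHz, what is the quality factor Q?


Step 1: Q = f0 / bandwidth
Step 2: Q = 324.4 / 9.59
Q = 33.8


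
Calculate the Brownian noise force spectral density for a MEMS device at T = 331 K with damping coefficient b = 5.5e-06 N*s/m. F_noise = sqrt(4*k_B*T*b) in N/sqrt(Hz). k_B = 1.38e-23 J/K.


Step 1: Compute 4 * k_B * T * b
= 4 * 1.38e-23 * 331 * 5.5e-06
= 1.0049e-25 N^2/Hz
Step 2: F_noise = sqrt(1.0049e-25)
F_noise = 3.17e-13 N/sqrt(Hz)


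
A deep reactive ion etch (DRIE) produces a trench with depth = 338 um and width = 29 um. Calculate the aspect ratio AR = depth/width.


Step 1: AR = depth / width
Step 2: AR = 338 / 29
AR = 11.7


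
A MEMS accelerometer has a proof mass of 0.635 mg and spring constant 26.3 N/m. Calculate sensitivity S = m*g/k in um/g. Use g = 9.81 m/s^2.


Step 1: Convert mass: m = 0.635 mg = 6.35e-07 kg
Step 2: S = m * g / k = 6.35e-07 * 9.81 / 26.3
Step 3: S = 2.37e-07 m/g
Step 4: Convert to um/g: S = 0.237 um/g


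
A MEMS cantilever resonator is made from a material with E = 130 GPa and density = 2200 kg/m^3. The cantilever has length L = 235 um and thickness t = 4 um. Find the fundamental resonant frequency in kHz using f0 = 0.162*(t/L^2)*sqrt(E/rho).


Step 1: Convert units to SI.
t_SI = 4e-6 m, L_SI = 235e-6 m
Step 2: Calculate sqrt(E/rho).
sqrt(130e9 / 2200) = 7687.06 m/s
Step 3: Compute f0.
f0 = 0.162 * 4e-6 / (235e-6)^2 * 7687.06 = 90198.5 Hz = 90.2 kHz


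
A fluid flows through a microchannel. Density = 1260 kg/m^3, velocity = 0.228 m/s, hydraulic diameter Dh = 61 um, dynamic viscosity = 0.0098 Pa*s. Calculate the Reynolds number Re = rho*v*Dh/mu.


Step 1: Convert Dh to meters: Dh = 61e-6 m
Step 2: Re = rho * v * Dh / mu
Re = 1260 * 0.228 * 61e-6 / 0.0098
Re = 1.788


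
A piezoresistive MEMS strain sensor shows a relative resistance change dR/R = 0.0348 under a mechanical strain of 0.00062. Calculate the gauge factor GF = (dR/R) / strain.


Step 1: Identify values.
dR/R = 0.0348, strain = 0.00062
Step 2: GF = (dR/R) / strain = 0.0348 / 0.00062
GF = 56.1


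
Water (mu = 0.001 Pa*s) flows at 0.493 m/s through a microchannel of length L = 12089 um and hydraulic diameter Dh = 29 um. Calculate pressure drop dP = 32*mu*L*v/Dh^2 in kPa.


Step 1: Convert to SI: L = 12089e-6 m, Dh = 29e-6 m
Step 2: dP = 32 * 0.001 * 12089e-6 * 0.493 / (29e-6)^2
Step 3: dP = 226772.97 Pa
Step 4: Convert to kPa: dP = 226.77 kPa


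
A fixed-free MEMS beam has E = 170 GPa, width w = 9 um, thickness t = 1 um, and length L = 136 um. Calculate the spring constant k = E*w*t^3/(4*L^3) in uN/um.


Step 1: Convert E to consistent units (1 GPa = 1000 uN/um^2).
E = 170 GPa = 170000 uN/um^2
Step 2: Compute t^3 = 1^3 = 1
Step 3: Compute L^3 = 136^3 = 2515456
Step 4: k = 170000 * 9 * 1 / (4 * 2515456)
k = 0.1521 uN/um


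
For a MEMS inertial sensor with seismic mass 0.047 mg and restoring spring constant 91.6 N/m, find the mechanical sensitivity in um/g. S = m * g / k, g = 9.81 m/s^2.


Step 1: Convert mass: m = 0.047 mg = 4.70e-08 kg
Step 2: S = m * g / k = 4.70e-08 * 9.81 / 91.6
Step 3: S = 5.03e-09 m/g
Step 4: Convert to um/g: S = 0.005 um/g


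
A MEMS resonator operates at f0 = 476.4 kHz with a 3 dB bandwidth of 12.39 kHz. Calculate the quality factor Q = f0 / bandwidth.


Step 1: Q = f0 / bandwidth
Step 2: Q = 476.4 / 12.39
Q = 38.5


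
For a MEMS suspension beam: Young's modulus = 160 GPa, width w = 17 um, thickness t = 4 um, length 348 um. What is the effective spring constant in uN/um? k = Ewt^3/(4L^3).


Step 1: Convert E to consistent units (1 GPa = 1000 uN/um^2).
E = 160 GPa = 160000 uN/um^2
Step 2: Compute t^3 = 4^3 = 64
Step 3: Compute L^3 = 348^3 = 42144192
Step 4: k = 160000 * 17 * 64 / (4 * 42144192)
k = 1.0326 uN/um


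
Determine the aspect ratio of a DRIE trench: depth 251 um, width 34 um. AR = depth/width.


Step 1: AR = depth / width
Step 2: AR = 251 / 34
AR = 7.4


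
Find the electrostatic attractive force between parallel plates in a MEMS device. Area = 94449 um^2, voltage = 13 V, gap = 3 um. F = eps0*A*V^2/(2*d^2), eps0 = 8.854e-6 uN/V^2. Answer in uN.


Step 1: Identify parameters.
eps0 = 8.854e-6 uN/V^2, A = 94449 um^2, V = 13 V, d = 3 um
Step 2: Compute V^2 = 13^2 = 169
Step 3: Compute d^2 = 3^2 = 9
Step 4: F = 0.5 * 8.854e-6 * 94449 * 169 / 9
F = 7.851 uN


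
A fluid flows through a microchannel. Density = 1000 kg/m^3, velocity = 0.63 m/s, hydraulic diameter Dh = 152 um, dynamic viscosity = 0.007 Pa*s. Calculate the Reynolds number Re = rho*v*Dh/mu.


Step 1: Convert Dh to meters: Dh = 152e-6 m
Step 2: Re = rho * v * Dh / mu
Re = 1000 * 0.63 * 152e-6 / 0.007
Re = 13.68


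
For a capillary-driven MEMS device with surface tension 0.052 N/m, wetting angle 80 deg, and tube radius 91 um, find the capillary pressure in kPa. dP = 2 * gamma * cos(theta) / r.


Step 1: cos(80 deg) = 0.1736
Step 2: Convert r to m: r = 91e-6 m
Step 3: dP = 2 * 0.052 * 0.1736 / 91e-6 = 198.4 Pa
Step 4: Convert Pa to kPa (divide by 1000).
dP = 0.2 kPa


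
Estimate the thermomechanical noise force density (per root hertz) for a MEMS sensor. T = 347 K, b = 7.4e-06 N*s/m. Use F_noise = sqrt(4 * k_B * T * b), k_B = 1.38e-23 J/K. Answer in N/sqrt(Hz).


Step 1: Compute 4 * k_B * T * b
= 4 * 1.38e-23 * 347 * 7.4e-06
= 1.4174e-25 N^2/Hz
Step 2: F_noise = sqrt(1.4174e-25)
F_noise = 3.76e-13 N/sqrt(Hz)


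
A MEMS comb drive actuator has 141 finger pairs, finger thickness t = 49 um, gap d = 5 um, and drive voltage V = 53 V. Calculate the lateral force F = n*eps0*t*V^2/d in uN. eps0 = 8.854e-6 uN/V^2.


Step 1: Parameters: n=141, eps0=8.854e-6 uN/V^2, t=49 um, V=53 V, d=5 um
Step 2: V^2 = 2809
Step 3: F = 141 * 8.854e-6 * 49 * 2809 / 5
F = 34.367 uN


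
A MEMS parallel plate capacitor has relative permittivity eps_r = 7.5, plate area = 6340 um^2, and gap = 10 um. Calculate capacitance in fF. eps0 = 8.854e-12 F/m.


Step 1: Convert area to m^2: A = 6340e-12 m^2
Step 2: Convert gap to m: d = 10e-6 m
Step 3: C = eps0 * eps_r * A / d
C = 8.854e-12 * 7.5 * 6340e-12 / 10e-6
Step 4: Convert to fF (multiply by 1e15).
C = 42.1 fF


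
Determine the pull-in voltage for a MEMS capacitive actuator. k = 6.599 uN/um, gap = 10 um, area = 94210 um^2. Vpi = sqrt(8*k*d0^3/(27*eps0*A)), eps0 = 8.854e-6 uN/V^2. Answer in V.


Step 1: Compute numerator: 8 * k * d0^3 = 8 * 6.599 * 10^3 = 52792.0
Step 2: Compute denominator: 27 * eps0 * A = 27 * 8.854e-6 * 94210 = 22.521654
Step 3: Vpi = sqrt(52792.0 / 22.521654)
Vpi = 48.42 V


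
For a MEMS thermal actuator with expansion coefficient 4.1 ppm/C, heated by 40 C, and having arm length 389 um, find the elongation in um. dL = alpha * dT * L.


Step 1: Convert CTE: alpha = 4.1 ppm/C = 4.1e-6 /C
Step 2: dL = 4.1e-6 * 40 * 389
dL = 0.0638 um


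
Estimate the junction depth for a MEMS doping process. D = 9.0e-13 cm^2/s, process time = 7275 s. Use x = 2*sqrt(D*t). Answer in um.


Step 1: Compute D*t = 9.0e-13 * 7275 = 6.5475e-09 cm^2
Step 2: sqrt(D*t) = 8.09166e-05 cm
Step 3: x = 2 * 8.09166e-05 cm = 1.618332e-04 cm
Step 4: Convert to um (1 cm = 1e4 um): x = 1.618 um


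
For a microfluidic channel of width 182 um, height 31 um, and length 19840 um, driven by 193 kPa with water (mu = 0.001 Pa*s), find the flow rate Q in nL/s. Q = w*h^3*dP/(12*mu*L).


Step 1: Convert all dimensions to SI (meters).
w = 182e-6 m, h = 31e-6 m, L = 19840e-6 m, dP = 193e3 Pa
Step 2: Q = w * h^3 * dP / (12 * mu * L)
Q = 182e-6 * (31e-6)^3 * 193e3 / (12 * 0.001 * 19840e-6) = 4.3953237e-09 m^3/s
Step 3: Convert Q from m^3/s to nL/s (1 m^3 = 1e12 nL, so multiply by 1e12).
Q = 4395.324 nL/s


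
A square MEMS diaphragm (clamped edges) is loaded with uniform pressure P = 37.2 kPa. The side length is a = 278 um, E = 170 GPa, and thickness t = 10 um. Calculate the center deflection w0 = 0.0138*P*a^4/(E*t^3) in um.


Step 1: Convert pressure to compatible units (E is in GPa, so P in GPa).
P = 37.2 kPa = 37.2e-6 GPa
Step 2: Compute numerator: 0.0138 * P * a^4.
a^4 = 278^4 = 5972816656
numerator = 0.0138 * 37.2e-6 * 5972816656 = 3.066e+03
Step 3: Compute denominator: E * t^3 = 170 * 10^3 = 170000
Step 4: w0 = numerator / denominator = 3.066e+03 / 170000 = 0.018 um


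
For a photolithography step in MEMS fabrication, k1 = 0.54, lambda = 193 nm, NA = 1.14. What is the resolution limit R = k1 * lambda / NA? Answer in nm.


Step 1: Identify values: k1 = 0.54, lambda = 193 nm, NA = 1.14
Step 2: R = k1 * lambda / NA
R = 0.54 * 193 / 1.14
R = 91.4 nm


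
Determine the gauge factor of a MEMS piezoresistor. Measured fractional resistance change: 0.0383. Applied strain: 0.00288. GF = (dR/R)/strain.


Step 1: Identify values.
dR/R = 0.0383, strain = 0.00288
Step 2: GF = (dR/R) / strain = 0.0383 / 0.00288
GF = 13.3


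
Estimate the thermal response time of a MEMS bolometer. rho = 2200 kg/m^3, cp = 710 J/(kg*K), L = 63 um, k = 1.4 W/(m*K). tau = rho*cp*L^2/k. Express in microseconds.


Step 1: Convert L to m: L = 63e-6 m
Step 2: L^2 = (63e-6)^2 = 3.969e-09 m^2
Step 3: tau = 2200 * 710 * 3.969e-09 / 1.4 = 4.42827e-03 s
Step 4: Convert to microseconds (multiply by 1e6).
tau = 4428.27 us


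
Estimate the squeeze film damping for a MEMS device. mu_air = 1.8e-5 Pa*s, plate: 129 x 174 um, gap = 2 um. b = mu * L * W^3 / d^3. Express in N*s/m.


Step 1: Convert to SI.
L = 129e-6 m, W = 174e-6 m, d = 2e-6 m
Step 2: W^3 = (174e-6)^3 = 5.27e-12 m^3
Step 3: d^3 = (2e-6)^3 = 8.00e-18 m^3
Step 4: b = 1.8e-5 * 129e-6 * 5.27e-12 / 8.00e-18
b = 1.53e-03 N*s/m


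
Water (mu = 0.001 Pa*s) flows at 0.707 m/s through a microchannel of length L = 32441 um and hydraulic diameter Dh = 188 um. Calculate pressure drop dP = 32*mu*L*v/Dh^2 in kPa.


Step 1: Convert to SI: L = 32441e-6 m, Dh = 188e-6 m
Step 2: dP = 32 * 0.001 * 32441e-6 * 0.707 / (188e-6)^2
Step 3: dP = 20765.76 Pa
Step 4: Convert to kPa: dP = 20.77 kPa


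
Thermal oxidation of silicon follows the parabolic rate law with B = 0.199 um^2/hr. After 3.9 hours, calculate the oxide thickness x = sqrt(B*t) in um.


Step 1: Compute B*t = 0.199 * 3.9 = 0.7761
Step 2: x = sqrt(0.7761)
x = 0.881 um


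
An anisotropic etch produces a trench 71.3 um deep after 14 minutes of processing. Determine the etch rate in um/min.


Step 1: Etch rate = depth / time
Step 2: rate = 71.3 / 14
rate = 5.093 um/min


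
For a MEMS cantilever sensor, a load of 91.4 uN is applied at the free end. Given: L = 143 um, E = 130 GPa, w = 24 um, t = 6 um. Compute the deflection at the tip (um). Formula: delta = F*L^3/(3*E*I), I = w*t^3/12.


Step 1: Calculate the second moment of area.
I = w * t^3 / 12 = 24 * 6^3 / 12 = 432.0 um^4
Step 2: Convert E to consistent units (1 GPa = 1000 uN/um^2).
E = 130 GPa = 130000 uN/um^2
Step 3: Calculate tip deflection.
delta = F * L^3 / (3 * E * I)
delta = 91.4 * 143^3 / (3 * 130000 * 432.0)
delta = 1.5864 um


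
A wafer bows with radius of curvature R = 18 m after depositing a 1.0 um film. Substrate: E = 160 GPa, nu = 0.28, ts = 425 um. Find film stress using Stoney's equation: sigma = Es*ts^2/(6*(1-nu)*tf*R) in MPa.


Step 1: Compute numerator: Es * ts^2 = 160 * 425^2 = 28900000 (GPa*um^2)
Step 2: Compute denominator (R in um): 6*(1-nu)*tf*R = 6*0.72*1.0*18e6 = 77760000.0 (um^2)
Step 3: sigma (GPa) = 28900000 / 77760000.0 = 3.71656e-01 GPa
Step 4: Convert to MPa (x1000): sigma = 371.7 MPa


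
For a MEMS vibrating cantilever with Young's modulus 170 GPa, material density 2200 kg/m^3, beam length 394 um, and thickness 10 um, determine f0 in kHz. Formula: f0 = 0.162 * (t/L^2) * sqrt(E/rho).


Step 1: Convert units to SI.
t_SI = 10e-6 m, L_SI = 394e-6 m
Step 2: Calculate sqrt(E/rho).
sqrt(170e9 / 2200) = 8790.49 m/s
Step 3: Compute f0.
f0 = 0.162 * 10e-6 / (394e-6)^2 * 8790.49 = 91735.1 Hz = 91.74 kHz


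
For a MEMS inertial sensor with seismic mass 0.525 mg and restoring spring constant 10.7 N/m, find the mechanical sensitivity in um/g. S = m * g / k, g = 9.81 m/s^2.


Step 1: Convert mass: m = 0.525 mg = 5.25e-07 kg
Step 2: S = m * g / k = 5.25e-07 * 9.81 / 10.7
Step 3: S = 4.81e-07 m/g
Step 4: Convert to um/g: S = 0.481 um/g


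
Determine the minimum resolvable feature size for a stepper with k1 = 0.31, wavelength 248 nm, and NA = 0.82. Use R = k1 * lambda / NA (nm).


Step 1: Identify values: k1 = 0.31, lambda = 248 nm, NA = 0.82
Step 2: R = k1 * lambda / NA
R = 0.31 * 248 / 0.82
R = 93.8 nm


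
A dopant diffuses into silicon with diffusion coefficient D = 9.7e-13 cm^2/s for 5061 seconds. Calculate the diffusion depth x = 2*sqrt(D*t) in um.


Step 1: Compute D*t = 9.7e-13 * 5061 = 4.90917e-09 cm^2
Step 2: sqrt(D*t) = 7.00655e-05 cm
Step 3: x = 2 * 7.00655e-05 cm = 1.40131e-04 cm
Step 4: Convert to um (1 cm = 1e4 um): x = 1.401 um


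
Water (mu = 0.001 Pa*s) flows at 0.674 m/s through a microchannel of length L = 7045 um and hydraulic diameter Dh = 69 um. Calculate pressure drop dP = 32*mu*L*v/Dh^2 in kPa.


Step 1: Convert to SI: L = 7045e-6 m, Dh = 69e-6 m
Step 2: dP = 32 * 0.001 * 7045e-6 * 0.674 / (69e-6)^2
Step 3: dP = 31914.84 Pa
Step 4: Convert to kPa: dP = 31.91 kPa


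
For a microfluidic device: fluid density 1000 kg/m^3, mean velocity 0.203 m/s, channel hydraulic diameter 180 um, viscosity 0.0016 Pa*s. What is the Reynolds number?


Step 1: Convert Dh to meters: Dh = 180e-6 m
Step 2: Re = rho * v * Dh / mu
Re = 1000 * 0.203 * 180e-6 / 0.0016
Re = 22.837


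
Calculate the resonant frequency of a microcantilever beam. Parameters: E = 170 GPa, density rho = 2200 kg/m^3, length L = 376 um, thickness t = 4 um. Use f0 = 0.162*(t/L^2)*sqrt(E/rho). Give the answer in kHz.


Step 1: Convert units to SI.
t_SI = 4e-6 m, L_SI = 376e-6 m
Step 2: Calculate sqrt(E/rho).
sqrt(170e9 / 2200) = 8790.49 m/s
Step 3: Compute f0.
f0 = 0.162 * 4e-6 / (376e-6)^2 * 8790.49 = 40291.4 Hz = 40.29 kHz


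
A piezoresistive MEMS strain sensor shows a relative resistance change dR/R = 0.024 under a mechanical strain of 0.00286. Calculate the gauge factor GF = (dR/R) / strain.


Step 1: Identify values.
dR/R = 0.024, strain = 0.00286
Step 2: GF = (dR/R) / strain = 0.024 / 0.00286
GF = 8.4


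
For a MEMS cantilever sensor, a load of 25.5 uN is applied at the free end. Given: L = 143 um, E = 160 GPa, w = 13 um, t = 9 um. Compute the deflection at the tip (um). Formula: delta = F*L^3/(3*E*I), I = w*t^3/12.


Step 1: Calculate the second moment of area.
I = w * t^3 / 12 = 13 * 9^3 / 12 = 789.75 um^4
Step 2: Convert E to consistent units (1 GPa = 1000 uN/um^2).
E = 160 GPa = 160000 uN/um^2
Step 3: Calculate tip deflection.
delta = F * L^3 / (3 * E * I)
delta = 25.5 * 143^3 / (3 * 160000 * 789.75)
delta = 0.1967 um


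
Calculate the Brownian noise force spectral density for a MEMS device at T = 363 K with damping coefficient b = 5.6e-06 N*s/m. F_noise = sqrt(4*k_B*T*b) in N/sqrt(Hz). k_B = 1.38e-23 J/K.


Step 1: Compute 4 * k_B * T * b
= 4 * 1.38e-23 * 363 * 5.6e-06
= 1.1221e-25 N^2/Hz
Step 2: F_noise = sqrt(1.1221e-25)
F_noise = 3.35e-13 N/sqrt(Hz)


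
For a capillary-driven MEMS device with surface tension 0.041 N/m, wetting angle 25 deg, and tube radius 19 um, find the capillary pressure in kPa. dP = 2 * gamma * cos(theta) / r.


Step 1: cos(25 deg) = 0.9063
Step 2: Convert r to m: r = 19e-6 m
Step 3: dP = 2 * 0.041 * 0.9063 / 19e-6 = 3911.4 Pa
Step 4: Convert Pa to kPa (divide by 1000).
dP = 3.91 kPa


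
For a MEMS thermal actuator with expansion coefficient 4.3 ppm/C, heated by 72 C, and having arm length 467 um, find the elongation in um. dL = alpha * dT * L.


Step 1: Convert CTE: alpha = 4.3 ppm/C = 4.3e-6 /C
Step 2: dL = 4.3e-6 * 72 * 467
dL = 0.1446 um


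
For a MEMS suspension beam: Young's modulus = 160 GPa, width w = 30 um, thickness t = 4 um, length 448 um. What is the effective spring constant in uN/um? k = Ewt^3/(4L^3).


Step 1: Convert E to consistent units (1 GPa = 1000 uN/um^2).
E = 160 GPa = 160000 uN/um^2
Step 2: Compute t^3 = 4^3 = 64
Step 3: Compute L^3 = 448^3 = 89915392
Step 4: k = 160000 * 30 * 64 / (4 * 89915392)
k = 0.8541 uN/um


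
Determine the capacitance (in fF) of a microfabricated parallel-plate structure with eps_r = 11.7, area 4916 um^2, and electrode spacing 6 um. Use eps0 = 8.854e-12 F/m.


Step 1: Convert area to m^2: A = 4916e-12 m^2
Step 2: Convert gap to m: d = 6e-6 m
Step 3: C = eps0 * eps_r * A / d
C = 8.854e-12 * 11.7 * 4916e-12 / 6e-6
Step 4: Convert to fF (multiply by 1e15).
C = 84.88 fF


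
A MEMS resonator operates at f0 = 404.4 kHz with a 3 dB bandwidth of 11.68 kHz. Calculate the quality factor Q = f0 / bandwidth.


Step 1: Q = f0 / bandwidth
Step 2: Q = 404.4 / 11.68
Q = 34.6


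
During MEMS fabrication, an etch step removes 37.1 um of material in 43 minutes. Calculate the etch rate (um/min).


Step 1: Etch rate = depth / time
Step 2: rate = 37.1 / 43
rate = 0.863 um/min


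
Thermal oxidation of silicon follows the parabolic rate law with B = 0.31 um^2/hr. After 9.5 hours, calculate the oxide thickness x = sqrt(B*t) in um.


Step 1: Compute B*t = 0.31 * 9.5 = 2.945
Step 2: x = sqrt(2.945)
x = 1.716 um


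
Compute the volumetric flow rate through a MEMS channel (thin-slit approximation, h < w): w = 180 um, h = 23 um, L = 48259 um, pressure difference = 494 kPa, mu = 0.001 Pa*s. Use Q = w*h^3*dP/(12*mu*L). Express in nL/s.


Step 1: Convert all dimensions to SI (meters).
w = 180e-6 m, h = 23e-6 m, L = 48259e-6 m, dP = 494e3 Pa
Step 2: Q = w * h^3 * dP / (12 * mu * L)
Q = 180e-6 * (23e-6)^3 * 494e3 / (12 * 0.001 * 48259e-6) = 1.8682e-09 m^3/s
Step 3: Convert Q from m^3/s to nL/s (1 m^3 = 1e12 nL, so multiply by 1e12).
Q = 1868.2 nL/s


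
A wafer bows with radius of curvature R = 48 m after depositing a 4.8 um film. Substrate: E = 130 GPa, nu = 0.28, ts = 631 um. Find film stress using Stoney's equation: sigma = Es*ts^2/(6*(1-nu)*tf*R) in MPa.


Step 1: Compute numerator: Es * ts^2 = 130 * 631^2 = 51760930 (GPa*um^2)
Step 2: Compute denominator (R in um): 6*(1-nu)*tf*R = 6*0.72*4.8*48e6 = 995328000.0 (um^2)
Step 3: sigma (GPa) = 51760930 / 995328000.0 = 5.2004e-02 GPa
Step 4: Convert to MPa (x1000): sigma = 52.0 MPa


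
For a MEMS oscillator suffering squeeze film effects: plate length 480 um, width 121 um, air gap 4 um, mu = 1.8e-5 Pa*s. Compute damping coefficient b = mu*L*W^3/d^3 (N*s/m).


Step 1: Convert to SI.
L = 480e-6 m, W = 121e-6 m, d = 4e-6 m
Step 2: W^3 = (121e-6)^3 = 1.77e-12 m^3
Step 3: d^3 = (4e-6)^3 = 6.40e-17 m^3
Step 4: b = 1.8e-5 * 480e-6 * 1.77e-12 / 6.40e-17
b = 2.39e-04 N*s/m


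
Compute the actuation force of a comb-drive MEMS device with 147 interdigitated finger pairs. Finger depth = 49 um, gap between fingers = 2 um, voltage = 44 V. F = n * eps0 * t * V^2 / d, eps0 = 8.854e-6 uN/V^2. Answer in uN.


Step 1: Parameters: n=147, eps0=8.854e-6 uN/V^2, t=49 um, V=44 V, d=2 um
Step 2: V^2 = 1936
Step 3: F = 147 * 8.854e-6 * 49 * 1936 / 2
F = 61.735 uN


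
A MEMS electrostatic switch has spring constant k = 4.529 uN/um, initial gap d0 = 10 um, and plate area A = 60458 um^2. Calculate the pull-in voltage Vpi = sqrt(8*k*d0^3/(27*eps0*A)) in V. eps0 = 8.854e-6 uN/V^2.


Step 1: Compute numerator: 8 * k * d0^3 = 8 * 4.529 * 10^3 = 36232.0
Step 2: Compute denominator: 27 * eps0 * A = 27 * 8.854e-6 * 60458 = 14.452969
Step 3: Vpi = sqrt(36232.0 / 14.452969)
Vpi = 50.07 V


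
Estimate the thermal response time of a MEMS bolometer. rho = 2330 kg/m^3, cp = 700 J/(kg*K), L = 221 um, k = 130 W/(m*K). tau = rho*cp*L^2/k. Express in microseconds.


Step 1: Convert L to m: L = 221e-6 m
Step 2: L^2 = (221e-6)^2 = 4.8841e-08 m^2
Step 3: tau = 2330 * 700 * 4.8841e-08 / 130 = 6.127667e-04 s
Step 4: Convert to microseconds (multiply by 1e6).
tau = 612.767 us


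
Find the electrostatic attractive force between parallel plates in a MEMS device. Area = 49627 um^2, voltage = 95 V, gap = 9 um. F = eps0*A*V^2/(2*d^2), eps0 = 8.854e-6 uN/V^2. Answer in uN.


Step 1: Identify parameters.
eps0 = 8.854e-6 uN/V^2, A = 49627 um^2, V = 95 V, d = 9 um
Step 2: Compute V^2 = 95^2 = 9025
Step 3: Compute d^2 = 9^2 = 81
Step 4: F = 0.5 * 8.854e-6 * 49627 * 9025 / 81
F = 24.479 uN


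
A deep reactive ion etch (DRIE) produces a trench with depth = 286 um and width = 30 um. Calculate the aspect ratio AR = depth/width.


Step 1: AR = depth / width
Step 2: AR = 286 / 30
AR = 9.5


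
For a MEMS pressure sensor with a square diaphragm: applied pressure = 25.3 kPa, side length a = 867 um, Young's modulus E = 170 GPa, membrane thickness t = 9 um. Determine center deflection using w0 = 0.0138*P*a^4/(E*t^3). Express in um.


Step 1: Convert pressure to compatible units (E is in GPa, so P in GPa).
P = 25.3 kPa = 25.3e-6 GPa
Step 2: Compute numerator: 0.0138 * P * a^4.
a^4 = 867^4 = 565036352721
numerator = 0.0138 * 25.3e-6 * 565036352721 = 1.972768e+05
Step 3: Compute denominator: E * t^3 = 170 * 9^3 = 123930
Step 4: w0 = numerator / denominator = 1.972768e+05 / 123930 = 1.5918 um


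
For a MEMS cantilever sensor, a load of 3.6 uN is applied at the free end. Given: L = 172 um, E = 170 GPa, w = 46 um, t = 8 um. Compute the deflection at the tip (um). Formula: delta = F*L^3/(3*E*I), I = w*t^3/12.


Step 1: Calculate the second moment of area.
I = w * t^3 / 12 = 46 * 8^3 / 12 = 1962.6667 um^4
Step 2: Convert E to consistent units (1 GPa = 1000 uN/um^2).
E = 170 GPa = 170000 uN/um^2
Step 3: Calculate tip deflection.
delta = F * L^3 / (3 * E * I)
delta = 3.6 * 172^3 / (3 * 170000 * 1962.6667)
delta = 0.0183 um


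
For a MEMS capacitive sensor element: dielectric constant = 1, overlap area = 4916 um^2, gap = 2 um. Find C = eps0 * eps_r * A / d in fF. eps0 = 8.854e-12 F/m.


Step 1: Convert area to m^2: A = 4916e-12 m^2
Step 2: Convert gap to m: d = 2e-6 m
Step 3: C = eps0 * eps_r * A / d
C = 8.854e-12 * 1 * 4916e-12 / 2e-6
Step 4: Convert to fF (multiply by 1e15).
C = 21.76 fF


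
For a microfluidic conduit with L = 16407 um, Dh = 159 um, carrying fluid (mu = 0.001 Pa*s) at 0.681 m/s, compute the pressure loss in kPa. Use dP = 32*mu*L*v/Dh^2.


Step 1: Convert to SI: L = 16407e-6 m, Dh = 159e-6 m
Step 2: dP = 32 * 0.001 * 16407e-6 * 0.681 / (159e-6)^2
Step 3: dP = 14142.69 Pa
Step 4: Convert to kPa: dP = 14.14 kPa


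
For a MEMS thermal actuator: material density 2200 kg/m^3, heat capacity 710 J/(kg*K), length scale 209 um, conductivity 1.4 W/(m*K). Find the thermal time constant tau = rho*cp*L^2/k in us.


Step 1: Convert L to m: L = 209e-6 m
Step 2: L^2 = (209e-6)^2 = 4.3681e-08 m^2
Step 3: tau = 2200 * 710 * 4.3681e-08 / 1.4 = 4.873551571e-02 s
Step 4: Convert to microseconds (multiply by 1e6).
tau = 48735.516 us


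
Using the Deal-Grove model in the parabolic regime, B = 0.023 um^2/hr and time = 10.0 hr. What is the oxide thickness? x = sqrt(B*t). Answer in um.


Step 1: Compute B*t = 0.023 * 10.0 = 0.23
Step 2: x = sqrt(0.23)
x = 0.48 um


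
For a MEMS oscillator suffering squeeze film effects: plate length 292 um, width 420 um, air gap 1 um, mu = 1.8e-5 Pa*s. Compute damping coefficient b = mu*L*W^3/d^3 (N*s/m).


Step 1: Convert to SI.
L = 292e-6 m, W = 420e-6 m, d = 1e-6 m
Step 2: W^3 = (420e-6)^3 = 7.41e-11 m^3
Step 3: d^3 = (1e-6)^3 = 1.00e-18 m^3
Step 4: b = 1.8e-5 * 292e-6 * 7.41e-11 / 1.00e-18
b = 3.89e-01 N*s/m


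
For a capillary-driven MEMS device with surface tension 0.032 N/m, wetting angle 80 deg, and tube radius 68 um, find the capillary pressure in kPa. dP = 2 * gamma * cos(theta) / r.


Step 1: cos(80 deg) = 0.1736
Step 2: Convert r to m: r = 68e-6 m
Step 3: dP = 2 * 0.032 * 0.1736 / 68e-6 = 163.4 Pa
Step 4: Convert Pa to kPa (divide by 1000).
dP = 0.16 kPa


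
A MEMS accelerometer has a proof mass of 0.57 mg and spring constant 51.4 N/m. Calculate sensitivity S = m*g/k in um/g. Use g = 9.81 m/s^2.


Step 1: Convert mass: m = 0.57 mg = 5.70e-07 kg
Step 2: S = m * g / k = 5.70e-07 * 9.81 / 51.4
Step 3: S = 1.09e-07 m/g
Step 4: Convert to um/g: S = 0.109 um/g


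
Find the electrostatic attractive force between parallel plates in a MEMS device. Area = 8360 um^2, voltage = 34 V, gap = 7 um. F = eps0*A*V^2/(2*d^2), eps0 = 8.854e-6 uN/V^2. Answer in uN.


Step 1: Identify parameters.
eps0 = 8.854e-6 uN/V^2, A = 8360 um^2, V = 34 V, d = 7 um
Step 2: Compute V^2 = 34^2 = 1156
Step 3: Compute d^2 = 7^2 = 49
Step 4: F = 0.5 * 8.854e-6 * 8360 * 1156 / 49
F = 0.873 uN


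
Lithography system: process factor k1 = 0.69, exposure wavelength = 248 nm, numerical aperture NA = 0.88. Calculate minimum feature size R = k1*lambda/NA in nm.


Step 1: Identify values: k1 = 0.69, lambda = 248 nm, NA = 0.88
Step 2: R = k1 * lambda / NA
R = 0.69 * 248 / 0.88
R = 194.5 nm


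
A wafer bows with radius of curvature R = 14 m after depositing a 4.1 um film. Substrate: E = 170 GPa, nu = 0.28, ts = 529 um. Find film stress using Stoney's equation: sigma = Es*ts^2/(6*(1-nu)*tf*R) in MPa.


Step 1: Compute numerator: Es * ts^2 = 170 * 529^2 = 47572970 (GPa*um^2)
Step 2: Compute denominator (R in um): 6*(1-nu)*tf*R = 6*0.72*4.1*14e6 = 247968000.0 (um^2)
Step 3: sigma (GPa) = 47572970 / 247968000.0 = 1.91851e-01 GPa
Step 4: Convert to MPa (x1000): sigma = 191.9 MPa


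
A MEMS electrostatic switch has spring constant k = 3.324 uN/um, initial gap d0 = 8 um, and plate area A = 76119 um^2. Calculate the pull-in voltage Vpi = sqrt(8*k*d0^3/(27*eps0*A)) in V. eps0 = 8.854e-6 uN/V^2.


Step 1: Compute numerator: 8 * k * d0^3 = 8 * 3.324 * 8^3 = 13615.104
Step 2: Compute denominator: 27 * eps0 * A = 27 * 8.854e-6 * 76119 = 18.196856
Step 3: Vpi = sqrt(13615.104 / 18.196856)
Vpi = 27.35 V


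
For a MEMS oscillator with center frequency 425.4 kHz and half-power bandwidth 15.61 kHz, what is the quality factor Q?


Step 1: Q = f0 / bandwidth
Step 2: Q = 425.4 / 15.61
Q = 27.3


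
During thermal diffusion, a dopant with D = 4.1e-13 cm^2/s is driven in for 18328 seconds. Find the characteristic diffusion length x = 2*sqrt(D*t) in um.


Step 1: Compute D*t = 4.1e-13 * 18328 = 7.51448e-09 cm^2
Step 2: sqrt(D*t) = 8.66861e-05 cm
Step 3: x = 2 * 8.66861e-05 cm = 1.733722e-04 cm
Step 4: Convert to um (1 cm = 1e4 um): x = 1.734 um


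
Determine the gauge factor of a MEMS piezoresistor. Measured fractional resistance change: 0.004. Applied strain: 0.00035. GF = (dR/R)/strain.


Step 1: Identify values.
dR/R = 0.004, strain = 0.00035
Step 2: GF = (dR/R) / strain = 0.004 / 0.00035
GF = 11.4
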